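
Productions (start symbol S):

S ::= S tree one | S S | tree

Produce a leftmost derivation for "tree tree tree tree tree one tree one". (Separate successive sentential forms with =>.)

S => S tree one => S tree one tree one => S S tree one tree one => S S S tree one tree one => S S S S tree one tree one => tree S S S tree one tree one => tree tree S S tree one tree one => tree tree tree S tree one tree one => tree tree tree tree tree one tree one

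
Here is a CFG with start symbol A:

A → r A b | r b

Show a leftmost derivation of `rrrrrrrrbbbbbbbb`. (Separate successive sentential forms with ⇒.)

A ⇒ rAb ⇒ rrAbb ⇒ rrrAbbb ⇒ rrrrAbbbb ⇒ rrrrrAbbbbb ⇒ rrrrrrAbbbbbb ⇒ rrrrrrrAbbbbbbb ⇒ rrrrrrrrbbbbbbbb

A ⇒ rAb   [A → r A b]
rAb ⇒ rrAbb   [A → r A b]
rrAbb ⇒ rrrAbbb   [A → r A b]
rrrAbbb ⇒ rrrrAbbbb   [A → r A b]
rrrrAbbbb ⇒ rrrrrAbbbbb   [A → r A b]
rrrrrAbbbbb ⇒ rrrrrrAbbbbbb   [A → r A b]
rrrrrrAbbbbbb ⇒ rrrrrrrAbbbbbbb   [A → r A b]
rrrrrrrAbbbbbbb ⇒ rrrrrrrrbbbbbbbb   [A → r b]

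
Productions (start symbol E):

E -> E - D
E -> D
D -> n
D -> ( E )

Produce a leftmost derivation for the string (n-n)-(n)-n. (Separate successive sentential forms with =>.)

E=>E-D=>E-D-D=>D-D-D=>(E)-D-D=>(E-D)-D-D=>(D-D)-D-D=>(n-D)-D-D=>(n-n)-D-D=>(n-n)-(E)-D=>(n-n)-(D)-D=>(n-n)-(n)-D=>(n-n)-(n)-n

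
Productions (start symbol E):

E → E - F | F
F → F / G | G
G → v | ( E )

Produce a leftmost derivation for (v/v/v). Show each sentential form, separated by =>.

E => F   [E → F]
F => G   [F → G]
G => (E)   [G → ( E )]
(E) => (F)   [E → F]
(F) => (F/G)   [F → F / G]
(F/G) => (F/G/G)   [F → F / G]
(F/G/G) => (G/G/G)   [F → G]
(G/G/G) => (v/G/G)   [G → v]
(v/G/G) => (v/v/G)   [G → v]
(v/v/G) => (v/v/v)   [G → v]

E=>F=>G=>(E)=>(F)=>(F/G)=>(F/G/G)=>(G/G/G)=>(v/G/G)=>(v/v/G)=>(v/v/v)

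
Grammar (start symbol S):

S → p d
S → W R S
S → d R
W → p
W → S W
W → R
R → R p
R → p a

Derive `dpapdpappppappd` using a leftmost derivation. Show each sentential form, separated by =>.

S => WRS => SWRS => dRWRS => dRpWRS => dpapWRS => dpapSWRS => dpapdRWRS => dpapdRpWRS => dpapdRppWRS => dpapdpappWRS => dpapdpapppRS => dpapdpapppRpS => dpapdpappppapS => dpapdpappppappd

S => WRS   [S → W R S]
WRS => SWRS   [W → S W]
SWRS => dRWRS   [S → d R]
dRWRS => dRpWRS   [R → R p]
dRpWRS => dpapWRS   [R → p a]
dpapWRS => dpapSWRS   [W → S W]
dpapSWRS => dpapdRWRS   [S → d R]
dpapdRWRS => dpapdRpWRS   [R → R p]
dpapdRpWRS => dpapdRppWRS   [R → R p]
dpapdRppWRS => dpapdpappWRS   [R → p a]
dpapdpappWRS => dpapdpapppRS   [W → p]
dpapdpapppRS => dpapdpapppRpS   [R → R p]
dpapdpapppRpS => dpapdpappppapS   [R → p a]
dpapdpappppapS => dpapdpappppappd   [S → p d]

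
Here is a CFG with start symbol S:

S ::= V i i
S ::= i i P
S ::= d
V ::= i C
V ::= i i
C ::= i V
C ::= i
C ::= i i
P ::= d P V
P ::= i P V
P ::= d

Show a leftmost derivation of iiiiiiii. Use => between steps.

S => Vii   [S ::= V i i]
Vii => iCii   [V ::= i C]
iCii => iiVii   [C ::= i V]
iiVii => iiiCii   [V ::= i C]
iiiCii => iiiiVii   [C ::= i V]
iiiiVii => iiiiiCii   [V ::= i C]
iiiiiCii => iiiiiiii   [C ::= i]

S => Vii => iCii => iiVii => iiiCii => iiiiVii => iiiiiCii => iiiiiiii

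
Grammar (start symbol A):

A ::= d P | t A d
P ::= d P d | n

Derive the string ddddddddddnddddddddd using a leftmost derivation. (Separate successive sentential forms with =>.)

A => dP   [A ::= d P]
dP => ddPd   [P ::= d P d]
ddPd => dddPdd   [P ::= d P d]
dddPdd => ddddPddd   [P ::= d P d]
ddddPddd => dddddPdddd   [P ::= d P d]
dddddPdddd => ddddddPddddd   [P ::= d P d]
ddddddPddddd => dddddddPdddddd   [P ::= d P d]
dddddddPdddddd => ddddddddPddddddd   [P ::= d P d]
ddddddddPddddddd => dddddddddPdddddddd   [P ::= d P d]
dddddddddPdddddddd => ddddddddddPddddddddd   [P ::= d P d]
ddddddddddPddddddddd => ddddddddddnddddddddd   [P ::= n]

A => dP => ddPd => dddPdd => ddddPddd => dddddPdddd => ddddddPddddd => dddddddPdddddd => ddddddddPddddddd => dddddddddPdddddddd => ddddddddddPddddddddd => ddddddddddnddddddddd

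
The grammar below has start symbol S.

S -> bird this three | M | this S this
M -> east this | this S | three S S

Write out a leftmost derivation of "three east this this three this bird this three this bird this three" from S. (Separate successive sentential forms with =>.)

S => M => three S S => three M S => three east this S => three east this M => three east this this S => three east this this M => three east this this three S S => three east this this three this S this S => three east this this three this bird this three this S => three east this this three this bird this three this bird this three

S => M   [S -> M]
M => three S S   [M -> three S S]
three S S => three M S   [S -> M]
three M S => three east this S   [M -> east this]
three east this S => three east this M   [S -> M]
three east this M => three east this this S   [M -> this S]
three east this this S => three east this this M   [S -> M]
three east this this M => three east this this three S S   [M -> three S S]
three east this this three S S => three east this this three this S this S   [S -> this S this]
three east this this three this S this S => three east this this three this bird this three this S   [S -> bird this three]
three east this this three this bird this three this S => three east this this three this bird this three this bird this three   [S -> bird this three]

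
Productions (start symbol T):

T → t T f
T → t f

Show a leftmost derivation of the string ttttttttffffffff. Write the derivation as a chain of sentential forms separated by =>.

T => tTf   [T → t T f]
tTf => ttTff   [T → t T f]
ttTff => tttTfff   [T → t T f]
tttTfff => ttttTffff   [T → t T f]
ttttTffff => tttttTfffff   [T → t T f]
tttttTfffff => ttttttTffffff   [T → t T f]
ttttttTffffff => tttttttTfffffff   [T → t T f]
tttttttTfffffff => ttttttttffffffff   [T → t f]

T=>tTf=>ttTff=>tttTfff=>ttttTffff=>tttttTfffff=>ttttttTffffff=>tttttttTfffffff=>ttttttttffffffff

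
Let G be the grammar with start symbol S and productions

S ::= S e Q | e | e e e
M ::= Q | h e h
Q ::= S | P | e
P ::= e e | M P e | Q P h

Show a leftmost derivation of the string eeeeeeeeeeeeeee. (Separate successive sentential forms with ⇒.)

S ⇒ SeQ   [S ::= S e Q]
SeQ ⇒ SeQeQ   [S ::= S e Q]
SeQeQ ⇒ SeQeQeQ   [S ::= S e Q]
SeQeQeQ ⇒ eeeeQeQeQ   [S ::= e e e]
eeeeQeQeQ ⇒ eeeeSeQeQ   [Q ::= S]
eeeeSeQeQ ⇒ eeeeSeQeQeQ   [S ::= S e Q]
eeeeSeQeQeQ ⇒ eeeeSeQeQeQeQ   [S ::= S e Q]
eeeeSeQeQeQeQ ⇒ eeeeSeQeQeQeQeQ   [S ::= S e Q]
eeeeSeQeQeQeQeQ ⇒ eeeeeeQeQeQeQeQ   [S ::= e]
eeeeeeQeQeQeQeQ ⇒ eeeeeeeeQeQeQeQ   [Q ::= e]
eeeeeeeeQeQeQeQ ⇒ eeeeeeeeeeQeQeQ   [Q ::= e]
eeeeeeeeeeQeQeQ ⇒ eeeeeeeeeeeeQeQ   [Q ::= e]
eeeeeeeeeeeeQeQ ⇒ eeeeeeeeeeeeeeQ   [Q ::= e]
eeeeeeeeeeeeeeQ ⇒ eeeeeeeeeeeeeee   [Q ::= e]

S ⇒ SeQ ⇒ SeQeQ ⇒ SeQeQeQ ⇒ eeeeQeQeQ ⇒ eeeeSeQeQ ⇒ eeeeSeQeQeQ ⇒ eeeeSeQeQeQeQ ⇒ eeeeSeQeQeQeQeQ ⇒ eeeeeeQeQeQeQeQ ⇒ eeeeeeeeQeQeQeQ ⇒ eeeeeeeeeeQeQeQ ⇒ eeeeeeeeeeeeQeQ ⇒ eeeeeeeeeeeeeeQ ⇒ eeeeeeeeeeeeeee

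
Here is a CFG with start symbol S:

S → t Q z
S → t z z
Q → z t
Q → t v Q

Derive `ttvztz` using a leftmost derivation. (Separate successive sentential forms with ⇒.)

S ⇒ tQz ⇒ ttvQz ⇒ ttvztz

S ⇒ tQz   [S → t Q z]
tQz ⇒ ttvQz   [Q → t v Q]
ttvQz ⇒ ttvztz   [Q → z t]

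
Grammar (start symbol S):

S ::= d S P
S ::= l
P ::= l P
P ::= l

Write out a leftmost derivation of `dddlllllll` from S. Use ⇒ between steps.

S ⇒ dSP   [S ::= d S P]
dSP ⇒ ddSPP   [S ::= d S P]
ddSPP ⇒ dddSPPP   [S ::= d S P]
dddSPPP ⇒ dddlPPP   [S ::= l]
dddlPPP ⇒ dddllPPP   [P ::= l P]
dddllPPP ⇒ dddlllPPP   [P ::= l P]
dddlllPPP ⇒ dddllllPPP   [P ::= l P]
dddllllPPP ⇒ dddlllllPP   [P ::= l]
dddlllllPP ⇒ dddllllllP   [P ::= l]
dddllllllP ⇒ dddlllllll   [P ::= l]

S⇒dSP⇒ddSPP⇒dddSPPP⇒dddlPPP⇒dddllPPP⇒dddlllPPP⇒dddllllPPP⇒dddlllllPP⇒dddllllllP⇒dddlllllll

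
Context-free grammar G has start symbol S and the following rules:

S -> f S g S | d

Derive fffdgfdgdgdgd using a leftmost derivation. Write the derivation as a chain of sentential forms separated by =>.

S => fSgS => ffSgSgS => fffSgSgSgS => fffdgSgSgS => fffdgfSgSgSgS => fffdgfdgSgSgS => fffdgfdgdgSgS => fffdgfdgdgdgS => fffdgfdgdgdgd

S => fSgS   [S -> f S g S]
fSgS => ffSgSgS   [S -> f S g S]
ffSgSgS => fffSgSgSgS   [S -> f S g S]
fffSgSgSgS => fffdgSgSgS   [S -> d]
fffdgSgSgS => fffdgfSgSgSgS   [S -> f S g S]
fffdgfSgSgSgS => fffdgfdgSgSgS   [S -> d]
fffdgfdgSgSgS => fffdgfdgdgSgS   [S -> d]
fffdgfdgdgSgS => fffdgfdgdgdgS   [S -> d]
fffdgfdgdgdgS => fffdgfdgdgdgd   [S -> d]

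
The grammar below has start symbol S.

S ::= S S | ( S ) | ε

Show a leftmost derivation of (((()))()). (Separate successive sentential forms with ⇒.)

S ⇒ (S)   [S ::= ( S )]
(S) ⇒ (SS)   [S ::= S S]
(SS) ⇒ (SSS)   [S ::= S S]
(SSS) ⇒ ((S)SS)   [S ::= ( S )]
((S)SS) ⇒ (((S))SS)   [S ::= ( S )]
(((S))SS) ⇒ ((((S)))SS)   [S ::= ( S )]
((((S)))SS) ⇒ (((()))SS)   [S ::= ε]
(((()))SS) ⇒ (((()))S)   [S ::= ε]
(((()))S) ⇒ (((()))(S))   [S ::= ( S )]
(((()))(S)) ⇒ (((()))())   [S ::= ε]

S⇒(S)⇒(SS)⇒(SSS)⇒((S)SS)⇒(((S))SS)⇒((((S)))SS)⇒(((()))SS)⇒(((()))S)⇒(((()))(S))⇒(((()))())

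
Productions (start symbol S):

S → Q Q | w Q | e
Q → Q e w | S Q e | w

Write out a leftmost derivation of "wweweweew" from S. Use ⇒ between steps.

S⇒QQ⇒wQ⇒wQew⇒wSQeew⇒wwQQeew⇒wwSQeQeew⇒wweQeQeew⇒wweweQeew⇒wweweweew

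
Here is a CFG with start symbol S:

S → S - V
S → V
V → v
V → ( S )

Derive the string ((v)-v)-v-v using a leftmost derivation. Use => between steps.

S => S-V => S-V-V => V-V-V => (S)-V-V => (S-V)-V-V => (V-V)-V-V => ((S)-V)-V-V => ((V)-V)-V-V => ((v)-V)-V-V => ((v)-v)-V-V => ((v)-v)-v-V => ((v)-v)-v-v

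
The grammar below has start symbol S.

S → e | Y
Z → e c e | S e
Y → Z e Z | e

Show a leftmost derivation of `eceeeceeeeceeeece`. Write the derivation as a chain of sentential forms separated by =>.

S => Y   [S → Y]
Y => ZeZ   [Y → Z e Z]
ZeZ => SeeZ   [Z → S e]
SeeZ => YeeZ   [S → Y]
YeeZ => ZeZeeZ   [Y → Z e Z]
ZeZeeZ => SeeZeeZ   [Z → S e]
SeeZeeZ => YeeZeeZ   [S → Y]
YeeZeeZ => ZeZeeZeeZ   [Y → Z e Z]
ZeZeeZeeZ => eceeZeeZeeZ   [Z → e c e]
eceeZeeZeeZ => eceeeceeeZeeZ   [Z → e c e]
eceeeceeeZeeZ => eceeeceeeeceeeZ   [Z → e c e]
eceeeceeeeceeeZ => eceeeceeeeceeeece   [Z → e c e]

S => Y => ZeZ => SeeZ => YeeZ => ZeZeeZ => SeeZeeZ => YeeZeeZ => ZeZeeZeeZ => eceeZeeZeeZ => eceeeceeeZeeZ => eceeeceeeeceeeZ => eceeeceeeeceeeece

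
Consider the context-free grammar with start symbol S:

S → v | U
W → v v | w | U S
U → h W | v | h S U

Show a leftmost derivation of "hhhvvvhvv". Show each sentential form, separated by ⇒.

S⇒U⇒hW⇒hUS⇒hhWS⇒hhUSS⇒hhhWSS⇒hhhvvSS⇒hhhvvvS⇒hhhvvvU⇒hhhvvvhSU⇒hhhvvvhvU⇒hhhvvvhvv

S ⇒ U   [S → U]
U ⇒ hW   [U → h W]
hW ⇒ hUS   [W → U S]
hUS ⇒ hhWS   [U → h W]
hhWS ⇒ hhUSS   [W → U S]
hhUSS ⇒ hhhWSS   [U → h W]
hhhWSS ⇒ hhhvvSS   [W → v v]
hhhvvSS ⇒ hhhvvvS   [S → v]
hhhvvvS ⇒ hhhvvvU   [S → U]
hhhvvvU ⇒ hhhvvvhSU   [U → h S U]
hhhvvvhSU ⇒ hhhvvvhvU   [S → v]
hhhvvvhvU ⇒ hhhvvvhvv   [U → v]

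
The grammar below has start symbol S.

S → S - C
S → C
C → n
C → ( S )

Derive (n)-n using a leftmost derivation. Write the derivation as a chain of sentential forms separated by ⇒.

S ⇒ S-C ⇒ C-C ⇒ (S)-C ⇒ (C)-C ⇒ (n)-C ⇒ (n)-n

S ⇒ S-C   [S → S - C]
S-C ⇒ C-C   [S → C]
C-C ⇒ (S)-C   [C → ( S )]
(S)-C ⇒ (C)-C   [S → C]
(C)-C ⇒ (n)-C   [C → n]
(n)-C ⇒ (n)-n   [C → n]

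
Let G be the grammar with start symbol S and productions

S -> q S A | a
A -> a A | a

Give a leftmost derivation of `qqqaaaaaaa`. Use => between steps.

S => qSA => qqSAA => qqqSAAA => qqqaAAA => qqqaaAAA => qqqaaaAAA => qqqaaaaAAA => qqqaaaaaAA => qqqaaaaaaA => qqqaaaaaaa

S => qSA   [S -> q S A]
qSA => qqSAA   [S -> q S A]
qqSAA => qqqSAAA   [S -> q S A]
qqqSAAA => qqqaAAA   [S -> a]
qqqaAAA => qqqaaAAA   [A -> a A]
qqqaaAAA => qqqaaaAAA   [A -> a A]
qqqaaaAAA => qqqaaaaAAA   [A -> a A]
qqqaaaaAAA => qqqaaaaaAA   [A -> a]
qqqaaaaaAA => qqqaaaaaaA   [A -> a]
qqqaaaaaaA => qqqaaaaaaa   [A -> a]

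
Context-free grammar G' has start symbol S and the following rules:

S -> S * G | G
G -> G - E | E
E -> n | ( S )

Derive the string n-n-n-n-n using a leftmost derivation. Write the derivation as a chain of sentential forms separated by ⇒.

S ⇒ G   [S -> G]
G ⇒ G-E   [G -> G - E]
G-E ⇒ G-E-E   [G -> G - E]
G-E-E ⇒ G-E-E-E   [G -> G - E]
G-E-E-E ⇒ G-E-E-E-E   [G -> G - E]
G-E-E-E-E ⇒ E-E-E-E-E   [G -> E]
E-E-E-E-E ⇒ n-E-E-E-E   [E -> n]
n-E-E-E-E ⇒ n-n-E-E-E   [E -> n]
n-n-E-E-E ⇒ n-n-n-E-E   [E -> n]
n-n-n-E-E ⇒ n-n-n-n-E   [E -> n]
n-n-n-n-E ⇒ n-n-n-n-n   [E -> n]

S⇒G⇒G-E⇒G-E-E⇒G-E-E-E⇒G-E-E-E-E⇒E-E-E-E-E⇒n-E-E-E-E⇒n-n-E-E-E⇒n-n-n-E-E⇒n-n-n-n-E⇒n-n-n-n-n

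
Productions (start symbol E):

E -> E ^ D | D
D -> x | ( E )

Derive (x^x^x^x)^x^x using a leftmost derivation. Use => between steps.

E => E^D   [E -> E ^ D]
E^D => E^D^D   [E -> E ^ D]
E^D^D => D^D^D   [E -> D]
D^D^D => (E)^D^D   [D -> ( E )]
(E)^D^D => (E^D)^D^D   [E -> E ^ D]
(E^D)^D^D => (E^D^D)^D^D   [E -> E ^ D]
(E^D^D)^D^D => (E^D^D^D)^D^D   [E -> E ^ D]
(E^D^D^D)^D^D => (D^D^D^D)^D^D   [E -> D]
(D^D^D^D)^D^D => (x^D^D^D)^D^D   [D -> x]
(x^D^D^D)^D^D => (x^x^D^D)^D^D   [D -> x]
(x^x^D^D)^D^D => (x^x^x^D)^D^D   [D -> x]
(x^x^x^D)^D^D => (x^x^x^x)^D^D   [D -> x]
(x^x^x^x)^D^D => (x^x^x^x)^x^D   [D -> x]
(x^x^x^x)^x^D => (x^x^x^x)^x^x   [D -> x]

E => E^D => E^D^D => D^D^D => (E)^D^D => (E^D)^D^D => (E^D^D)^D^D => (E^D^D^D)^D^D => (D^D^D^D)^D^D => (x^D^D^D)^D^D => (x^x^D^D)^D^D => (x^x^x^D)^D^D => (x^x^x^x)^D^D => (x^x^x^x)^x^D => (x^x^x^x)^x^x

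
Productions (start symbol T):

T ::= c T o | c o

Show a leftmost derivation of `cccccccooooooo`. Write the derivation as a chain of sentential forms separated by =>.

T=>cTo=>ccToo=>cccTooo=>ccccToooo=>cccccTooooo=>ccccccToooooo=>cccccccooooooo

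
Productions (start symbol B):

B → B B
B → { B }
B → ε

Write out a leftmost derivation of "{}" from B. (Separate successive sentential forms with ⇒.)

B⇒BB⇒BBB⇒BBBB⇒BBBBB⇒BBBBBB⇒{B}BBBBB⇒{}BBBBB⇒{}BBBB⇒{}BBB⇒{}BB⇒{}B⇒{}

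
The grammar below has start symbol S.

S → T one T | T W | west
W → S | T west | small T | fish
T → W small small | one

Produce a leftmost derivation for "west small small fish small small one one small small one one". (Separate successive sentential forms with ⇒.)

S ⇒ T one T ⇒ W small small one T ⇒ S small small one T ⇒ T one T small small one T ⇒ W small small one T small small one T ⇒ S small small one T small small one T ⇒ T W small small one T small small one T ⇒ W small small W small small one T small small one T ⇒ S small small W small small one T small small one T ⇒ west small small W small small one T small small one T ⇒ west small small fish small small one T small small one T ⇒ west small small fish small small one one small small one T ⇒ west small small fish small small one one small small one one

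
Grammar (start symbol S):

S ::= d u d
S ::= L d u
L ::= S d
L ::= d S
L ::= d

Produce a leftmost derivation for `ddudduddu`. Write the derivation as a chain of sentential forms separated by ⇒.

S⇒Ldu⇒Sddu⇒Lduddu⇒Sdduddu⇒Ldudduddu⇒ddudduddu

S ⇒ Ldu   [S ::= L d u]
Ldu ⇒ Sddu   [L ::= S d]
Sddu ⇒ Lduddu   [S ::= L d u]
Lduddu ⇒ Sdduddu   [L ::= S d]
Sdduddu ⇒ Ldudduddu   [S ::= L d u]
Ldudduddu ⇒ ddudduddu   [L ::= d]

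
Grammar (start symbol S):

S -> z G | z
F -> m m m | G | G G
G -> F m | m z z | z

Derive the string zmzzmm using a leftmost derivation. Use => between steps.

S => zG   [S -> z G]
zG => zFm   [G -> F m]
zFm => zGm   [F -> G]
zGm => zFmm   [G -> F m]
zFmm => zGmm   [F -> G]
zGmm => zmzzmm   [G -> m z z]

S=>zG=>zFm=>zGm=>zFmm=>zGmm=>zmzzmm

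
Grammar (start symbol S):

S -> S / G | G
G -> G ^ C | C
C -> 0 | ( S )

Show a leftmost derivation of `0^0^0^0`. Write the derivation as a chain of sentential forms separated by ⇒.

S ⇒ G ⇒ G^C ⇒ G^C^C ⇒ G^C^C^C ⇒ C^C^C^C ⇒ 0^C^C^C ⇒ 0^0^C^C ⇒ 0^0^0^C ⇒ 0^0^0^0

S ⇒ G   [S -> G]
G ⇒ G^C   [G -> G ^ C]
G^C ⇒ G^C^C   [G -> G ^ C]
G^C^C ⇒ G^C^C^C   [G -> G ^ C]
G^C^C^C ⇒ C^C^C^C   [G -> C]
C^C^C^C ⇒ 0^C^C^C   [C -> 0]
0^C^C^C ⇒ 0^0^C^C   [C -> 0]
0^0^C^C ⇒ 0^0^0^C   [C -> 0]
0^0^0^C ⇒ 0^0^0^0   [C -> 0]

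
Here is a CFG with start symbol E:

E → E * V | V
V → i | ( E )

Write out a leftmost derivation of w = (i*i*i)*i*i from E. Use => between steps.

E => E*V   [E → E * V]
E*V => E*V*V   [E → E * V]
E*V*V => V*V*V   [E → V]
V*V*V => (E)*V*V   [V → ( E )]
(E)*V*V => (E*V)*V*V   [E → E * V]
(E*V)*V*V => (E*V*V)*V*V   [E → E * V]
(E*V*V)*V*V => (V*V*V)*V*V   [E → V]
(V*V*V)*V*V => (i*V*V)*V*V   [V → i]
(i*V*V)*V*V => (i*i*V)*V*V   [V → i]
(i*i*V)*V*V => (i*i*i)*V*V   [V → i]
(i*i*i)*V*V => (i*i*i)*i*V   [V → i]
(i*i*i)*i*V => (i*i*i)*i*i   [V → i]

E => E*V => E*V*V => V*V*V => (E)*V*V => (E*V)*V*V => (E*V*V)*V*V => (V*V*V)*V*V => (i*V*V)*V*V => (i*i*V)*V*V => (i*i*i)*V*V => (i*i*i)*i*V => (i*i*i)*i*i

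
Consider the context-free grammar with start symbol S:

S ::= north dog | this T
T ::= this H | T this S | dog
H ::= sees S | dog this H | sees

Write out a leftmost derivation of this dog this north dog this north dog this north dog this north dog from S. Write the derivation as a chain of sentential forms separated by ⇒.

S ⇒ this T ⇒ this T this S ⇒ this T this S this S ⇒ this T this S this S this S ⇒ this T this S this S this S this S ⇒ this dog this S this S this S this S ⇒ this dog this north dog this S this S this S ⇒ this dog this north dog this north dog this S this S ⇒ this dog this north dog this north dog this north dog this S ⇒ this dog this north dog this north dog this north dog this north dog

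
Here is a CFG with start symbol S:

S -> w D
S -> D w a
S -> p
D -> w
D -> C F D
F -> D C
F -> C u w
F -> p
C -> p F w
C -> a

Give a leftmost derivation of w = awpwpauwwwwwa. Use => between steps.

S => Dwa   [S -> D w a]
Dwa => CFDwa   [D -> C F D]
CFDwa => aFDwa   [C -> a]
aFDwa => aDCDwa   [F -> D C]
aDCDwa => awCDwa   [D -> w]
awCDwa => awpFwDwa   [C -> p F w]
awpFwDwa => awpDCwDwa   [F -> D C]
awpDCwDwa => awpwCwDwa   [D -> w]
awpwCwDwa => awpwpFwwDwa   [C -> p F w]
awpwpFwwDwa => awpwpCuwwwDwa   [F -> C u w]
awpwpCuwwwDwa => awpwpauwwwDwa   [C -> a]
awpwpauwwwDwa => awpwpauwwwwwa   [D -> w]

S=>Dwa=>CFDwa=>aFDwa=>aDCDwa=>awCDwa=>awpFwDwa=>awpDCwDwa=>awpwCwDwa=>awpwpFwwDwa=>awpwpCuwwwDwa=>awpwpauwwwDwa=>awpwpauwwwwwa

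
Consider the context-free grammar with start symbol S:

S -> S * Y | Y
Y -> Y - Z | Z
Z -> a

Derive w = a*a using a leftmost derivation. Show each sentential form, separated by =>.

S => S*Y   [S -> S * Y]
S*Y => Y*Y   [S -> Y]
Y*Y => Z*Y   [Y -> Z]
Z*Y => a*Y   [Z -> a]
a*Y => a*Z   [Y -> Z]
a*Z => a*a   [Z -> a]

S=>S*Y=>Y*Y=>Z*Y=>a*Y=>a*Z=>a*a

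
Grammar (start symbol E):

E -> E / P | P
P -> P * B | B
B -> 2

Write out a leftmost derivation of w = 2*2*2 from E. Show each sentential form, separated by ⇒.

E ⇒ P   [E -> P]
P ⇒ P*B   [P -> P * B]
P*B ⇒ P*B*B   [P -> P * B]
P*B*B ⇒ B*B*B   [P -> B]
B*B*B ⇒ 2*B*B   [B -> 2]
2*B*B ⇒ 2*2*B   [B -> 2]
2*2*B ⇒ 2*2*2   [B -> 2]

E ⇒ P ⇒ P*B ⇒ P*B*B ⇒ B*B*B ⇒ 2*B*B ⇒ 2*2*B ⇒ 2*2*2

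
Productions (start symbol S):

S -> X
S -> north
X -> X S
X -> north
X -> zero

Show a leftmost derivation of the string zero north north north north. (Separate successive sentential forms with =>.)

S => X   [S -> X]
X => X S   [X -> X S]
X S => X S S   [X -> X S]
X S S => X S S S   [X -> X S]
X S S S => X S S S S   [X -> X S]
X S S S S => zero S S S S   [X -> zero]
zero S S S S => zero north S S S   [S -> north]
zero north S S S => zero north north S S   [S -> north]
zero north north S S => zero north north north S   [S -> north]
zero north north north S => zero north north north north   [S -> north]

S => X => X S => X S S => X S S S => X S S S S => zero S S S S => zero north S S S => zero north north S S => zero north north north S => zero north north north north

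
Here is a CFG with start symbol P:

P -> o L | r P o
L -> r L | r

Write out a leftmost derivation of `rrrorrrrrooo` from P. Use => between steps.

P => rPo   [P -> r P o]
rPo => rrPoo   [P -> r P o]
rrPoo => rrrPooo   [P -> r P o]
rrrPooo => rrroLooo   [P -> o L]
rrroLooo => rrrorLooo   [L -> r L]
rrrorLooo => rrrorrLooo   [L -> r L]
rrrorrLooo => rrrorrrLooo   [L -> r L]
rrrorrrLooo => rrrorrrrLooo   [L -> r L]
rrrorrrrLooo => rrrorrrrrooo   [L -> r]

P => rPo => rrPoo => rrrPooo => rrroLooo => rrrorLooo => rrrorrLooo => rrrorrrLooo => rrrorrrrLooo => rrrorrrrrooo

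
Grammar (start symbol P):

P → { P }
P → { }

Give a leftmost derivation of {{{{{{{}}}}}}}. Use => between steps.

P => {P} => {{P}} => {{{P}}} => {{{{P}}}} => {{{{{P}}}}} => {{{{{{P}}}}}} => {{{{{{{}}}}}}}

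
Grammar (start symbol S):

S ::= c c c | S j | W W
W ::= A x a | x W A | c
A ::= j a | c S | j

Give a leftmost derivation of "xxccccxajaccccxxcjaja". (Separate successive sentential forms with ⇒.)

S ⇒ WW   [S ::= W W]
WW ⇒ xWAW   [W ::= x W A]
xWAW ⇒ xxWAAW   [W ::= x W A]
xxWAAW ⇒ xxAxaAAW   [W ::= A x a]
xxAxaAAW ⇒ xxcSxaAAW   [A ::= c S]
xxcSxaAAW ⇒ xxccccxaAAW   [S ::= c c c]
xxccccxaAAW ⇒ xxccccxajaAW   [A ::= j a]
xxccccxajaAW ⇒ xxccccxajacSW   [A ::= c S]
xxccccxajacSW ⇒ xxccccxajaccccW   [S ::= c c c]
xxccccxajaccccW ⇒ xxccccxajaccccxWA   [W ::= x W A]
xxccccxajaccccxWA ⇒ xxccccxajaccccxxWAA   [W ::= x W A]
xxccccxajaccccxxWAA ⇒ xxccccxajaccccxxcAA   [W ::= c]
xxccccxajaccccxxcAA ⇒ xxccccxajaccccxxcjaA   [A ::= j a]
xxccccxajaccccxxcjaA ⇒ xxccccxajaccccxxcjaja   [A ::= j a]

S ⇒ WW ⇒ xWAW ⇒ xxWAAW ⇒ xxAxaAAW ⇒ xxcSxaAAW ⇒ xxccccxaAAW ⇒ xxccccxajaAW ⇒ xxccccxajacSW ⇒ xxccccxajaccccW ⇒ xxccccxajaccccxWA ⇒ xxccccxajaccccxxWAA ⇒ xxccccxajaccccxxcAA ⇒ xxccccxajaccccxxcjaA ⇒ xxccccxajaccccxxcjaja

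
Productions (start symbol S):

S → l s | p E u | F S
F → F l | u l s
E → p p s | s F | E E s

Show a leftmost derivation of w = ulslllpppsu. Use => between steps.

S => FS => FlS => FllS => FlllS => ulslllS => ulslllpEu => ulslllpppsu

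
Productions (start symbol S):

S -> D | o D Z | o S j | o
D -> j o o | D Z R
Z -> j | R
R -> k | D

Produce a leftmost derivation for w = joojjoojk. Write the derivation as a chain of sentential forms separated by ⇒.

S ⇒ D   [S -> D]
D ⇒ DZR   [D -> D Z R]
DZR ⇒ jooZR   [D -> j o o]
jooZR ⇒ joojR   [Z -> j]
joojR ⇒ joojD   [R -> D]
joojD ⇒ joojDZR   [D -> D Z R]
joojDZR ⇒ joojjooZR   [D -> j o o]
joojjooZR ⇒ joojjoojR   [Z -> j]
joojjoojR ⇒ joojjoojk   [R -> k]

S ⇒ D ⇒ DZR ⇒ jooZR ⇒ joojR ⇒ joojD ⇒ joojDZR ⇒ joojjooZR ⇒ joojjoojR ⇒ joojjoojk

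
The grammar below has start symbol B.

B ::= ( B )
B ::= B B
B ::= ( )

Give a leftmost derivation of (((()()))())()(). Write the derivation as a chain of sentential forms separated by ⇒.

B⇒BB⇒BBB⇒(B)BB⇒(BB)BB⇒((B)B)BB⇒(((B))B)BB⇒(((BB))B)BB⇒(((()B))B)BB⇒(((()()))B)BB⇒(((()()))())BB⇒(((()()))())()B⇒(((()()))())()()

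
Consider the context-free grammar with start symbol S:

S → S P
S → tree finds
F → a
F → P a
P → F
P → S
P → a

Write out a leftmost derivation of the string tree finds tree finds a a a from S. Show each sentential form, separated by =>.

S => S P => S P P => tree finds P P => tree finds S P => tree finds S P P => tree finds S P P P => tree finds tree finds P P P => tree finds tree finds a P P => tree finds tree finds a a P => tree finds tree finds a a a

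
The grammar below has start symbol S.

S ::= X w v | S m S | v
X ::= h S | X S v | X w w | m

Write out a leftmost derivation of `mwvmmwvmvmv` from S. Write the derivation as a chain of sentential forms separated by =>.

S => SmS => SmSmS => XwvmSmS => mwvmSmS => mwvmSmSmS => mwvmXwvmSmS => mwvmmwvmSmS => mwvmmwvmvmS => mwvmmwvmvmv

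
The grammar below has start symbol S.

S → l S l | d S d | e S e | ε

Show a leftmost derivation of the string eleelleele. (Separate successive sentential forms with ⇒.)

S ⇒ eSe ⇒ elSle ⇒ eleSele ⇒ eleeSeele ⇒ eleelSleele ⇒ eleelleele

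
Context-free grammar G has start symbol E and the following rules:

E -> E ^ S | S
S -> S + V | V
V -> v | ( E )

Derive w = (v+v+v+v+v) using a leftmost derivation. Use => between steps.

E => S   [E -> S]
S => V   [S -> V]
V => (E)   [V -> ( E )]
(E) => (S)   [E -> S]
(S) => (S+V)   [S -> S + V]
(S+V) => (S+V+V)   [S -> S + V]
(S+V+V) => (S+V+V+V)   [S -> S + V]
(S+V+V+V) => (S+V+V+V+V)   [S -> S + V]
(S+V+V+V+V) => (V+V+V+V+V)   [S -> V]
(V+V+V+V+V) => (v+V+V+V+V)   [V -> v]
(v+V+V+V+V) => (v+v+V+V+V)   [V -> v]
(v+v+V+V+V) => (v+v+v+V+V)   [V -> v]
(v+v+v+V+V) => (v+v+v+v+V)   [V -> v]
(v+v+v+v+V) => (v+v+v+v+v)   [V -> v]

E => S => V => (E) => (S) => (S+V) => (S+V+V) => (S+V+V+V) => (S+V+V+V+V) => (V+V+V+V+V) => (v+V+V+V+V) => (v+v+V+V+V) => (v+v+v+V+V) => (v+v+v+v+V) => (v+v+v+v+v)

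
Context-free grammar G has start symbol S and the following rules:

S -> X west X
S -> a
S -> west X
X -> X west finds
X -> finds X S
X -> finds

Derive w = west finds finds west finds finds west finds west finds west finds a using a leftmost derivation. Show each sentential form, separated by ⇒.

S ⇒ west X ⇒ west finds X S ⇒ west finds finds S ⇒ west finds finds west X ⇒ west finds finds west finds X S ⇒ west finds finds west finds X west finds S ⇒ west finds finds west finds X west finds west finds S ⇒ west finds finds west finds X west finds west finds west finds S ⇒ west finds finds west finds finds west finds west finds west finds S ⇒ west finds finds west finds finds west finds west finds west finds a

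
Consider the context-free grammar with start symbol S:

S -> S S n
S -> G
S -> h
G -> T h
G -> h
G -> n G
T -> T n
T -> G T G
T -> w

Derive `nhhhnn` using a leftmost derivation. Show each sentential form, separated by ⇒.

S⇒SSn⇒GSn⇒nGSn⇒nhSn⇒nhSSnn⇒nhhSnn⇒nhhhnn

S ⇒ SSn   [S -> S S n]
SSn ⇒ GSn   [S -> G]
GSn ⇒ nGSn   [G -> n G]
nGSn ⇒ nhSn   [G -> h]
nhSn ⇒ nhSSnn   [S -> S S n]
nhSSnn ⇒ nhhSnn   [S -> h]
nhhSnn ⇒ nhhhnn   [S -> h]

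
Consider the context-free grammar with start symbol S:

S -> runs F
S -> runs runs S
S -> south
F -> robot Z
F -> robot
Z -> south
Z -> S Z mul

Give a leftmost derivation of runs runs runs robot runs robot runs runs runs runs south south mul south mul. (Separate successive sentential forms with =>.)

S => runs runs S => runs runs runs F => runs runs runs robot Z => runs runs runs robot S Z mul => runs runs runs robot runs F Z mul => runs runs runs robot runs robot Z Z mul => runs runs runs robot runs robot S Z mul Z mul => runs runs runs robot runs robot runs runs S Z mul Z mul => runs runs runs robot runs robot runs runs runs runs S Z mul Z mul => runs runs runs robot runs robot runs runs runs runs south Z mul Z mul => runs runs runs robot runs robot runs runs runs runs south south mul Z mul => runs runs runs robot runs robot runs runs runs runs south south mul south mul

S => runs runs S   [S -> runs runs S]
runs runs S => runs runs runs F   [S -> runs F]
runs runs runs F => runs runs runs robot Z   [F -> robot Z]
runs runs runs robot Z => runs runs runs robot S Z mul   [Z -> S Z mul]
runs runs runs robot S Z mul => runs runs runs robot runs F Z mul   [S -> runs F]
runs runs runs robot runs F Z mul => runs runs runs robot runs robot Z Z mul   [F -> robot Z]
runs runs runs robot runs robot Z Z mul => runs runs runs robot runs robot S Z mul Z mul   [Z -> S Z mul]
runs runs runs robot runs robot S Z mul Z mul => runs runs runs robot runs robot runs runs S Z mul Z mul   [S -> runs runs S]
runs runs runs robot runs robot runs runs S Z mul Z mul => runs runs runs robot runs robot runs runs runs runs S Z mul Z mul   [S -> runs runs S]
runs runs runs robot runs robot runs runs runs runs S Z mul Z mul => runs runs runs robot runs robot runs runs runs runs south Z mul Z mul   [S -> south]
runs runs runs robot runs robot runs runs runs runs south Z mul Z mul => runs runs runs robot runs robot runs runs runs runs south south mul Z mul   [Z -> south]
runs runs runs robot runs robot runs runs runs runs south south mul Z mul => runs runs runs robot runs robot runs runs runs runs south south mul south mul   [Z -> south]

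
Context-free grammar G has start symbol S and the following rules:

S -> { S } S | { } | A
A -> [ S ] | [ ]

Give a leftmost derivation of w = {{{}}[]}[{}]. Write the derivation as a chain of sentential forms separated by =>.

S=>{S}S=>{{S}S}S=>{{{}}S}S=>{{{}}A}S=>{{{}}[]}S=>{{{}}[]}A=>{{{}}[]}[S]=>{{{}}[]}[{}]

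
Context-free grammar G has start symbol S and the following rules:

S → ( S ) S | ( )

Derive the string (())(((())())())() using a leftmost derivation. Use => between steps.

S => (S)S   [S → ( S ) S]
(S)S => (())S   [S → ( )]
(())S => (())(S)S   [S → ( S ) S]
(())(S)S => (())((S)S)S   [S → ( S ) S]
(())((S)S)S => (())(((S)S)S)S   [S → ( S ) S]
(())(((S)S)S)S => (())(((())S)S)S   [S → ( )]
(())(((())S)S)S => (())(((())())S)S   [S → ( )]
(())(((())())S)S => (())(((())())())S   [S → ( )]
(())(((())())())S => (())(((())())())()   [S → ( )]

S => (S)S => (())S => (())(S)S => (())((S)S)S => (())(((S)S)S)S => (())(((())S)S)S => (())(((())())S)S => (())(((())())())S => (())(((())())())()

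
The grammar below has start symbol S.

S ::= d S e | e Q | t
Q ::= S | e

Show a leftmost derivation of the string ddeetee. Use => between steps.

S => dSe   [S ::= d S e]
dSe => ddSee   [S ::= d S e]
ddSee => ddeQee   [S ::= e Q]
ddeQee => ddeSee   [Q ::= S]
ddeSee => ddeeQee   [S ::= e Q]
ddeeQee => ddeeSee   [Q ::= S]
ddeeSee => ddeetee   [S ::= t]

S => dSe => ddSee => ddeQee => ddeSee => ddeeQee => ddeeSee => ddeetee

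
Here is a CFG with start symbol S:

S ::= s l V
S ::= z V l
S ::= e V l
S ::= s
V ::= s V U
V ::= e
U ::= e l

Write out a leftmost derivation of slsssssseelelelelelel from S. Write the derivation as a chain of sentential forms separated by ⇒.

S ⇒ slV   [S ::= s l V]
slV ⇒ slsVU   [V ::= s V U]
slsVU ⇒ slssVUU   [V ::= s V U]
slssVUU ⇒ slsssVUUU   [V ::= s V U]
slsssVUUU ⇒ slssssVUUUU   [V ::= s V U]
slssssVUUUU ⇒ slsssssVUUUUU   [V ::= s V U]
slsssssVUUUUU ⇒ slssssssVUUUUUU   [V ::= s V U]
slssssssVUUUUUU ⇒ slsssssseUUUUUU   [V ::= e]
slsssssseUUUUUU ⇒ slsssssseelUUUUU   [U ::= e l]
slsssssseelUUUUU ⇒ slsssssseelelUUUU   [U ::= e l]
slsssssseelelUUUU ⇒ slsssssseelelelUUU   [U ::= e l]
slsssssseelelelUUU ⇒ slsssssseelelelelUU   [U ::= e l]
slsssssseelelelelUU ⇒ slsssssseelelelelelU   [U ::= e l]
slsssssseelelelelelU ⇒ slsssssseelelelelelel   [U ::= e l]

S⇒slV⇒slsVU⇒slssVUU⇒slsssVUUU⇒slssssVUUUU⇒slsssssVUUUUU⇒slssssssVUUUUUU⇒slsssssseUUUUUU⇒slsssssseelUUUUU⇒slsssssseelelUUUU⇒slsssssseelelelUUU⇒slsssssseelelelelUU⇒slsssssseelelelelelU⇒slsssssseelelelelelel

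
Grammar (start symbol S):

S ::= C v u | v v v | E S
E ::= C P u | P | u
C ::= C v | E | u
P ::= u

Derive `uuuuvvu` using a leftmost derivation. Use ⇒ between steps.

S ⇒ ES ⇒ CPuS ⇒ uPuS ⇒ uuuS ⇒ uuuCvu ⇒ uuuCvvu ⇒ uuuuvvu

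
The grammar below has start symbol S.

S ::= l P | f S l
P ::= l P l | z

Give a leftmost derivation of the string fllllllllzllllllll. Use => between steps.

S => fSl   [S ::= f S l]
fSl => flPl   [S ::= l P]
flPl => fllPll   [P ::= l P l]
fllPll => flllPlll   [P ::= l P l]
flllPlll => fllllPllll   [P ::= l P l]
fllllPllll => flllllPlllll   [P ::= l P l]
flllllPlllll => fllllllPllllll   [P ::= l P l]
fllllllPllllll => flllllllPlllllll   [P ::= l P l]
flllllllPlllllll => fllllllllPllllllll   [P ::= l P l]
fllllllllPllllllll => fllllllllzllllllll   [P ::= z]

S=>fSl=>flPl=>fllPll=>flllPlll=>fllllPllll=>flllllPlllll=>fllllllPllllll=>flllllllPlllllll=>fllllllllPllllllll=>fllllllllzllllllll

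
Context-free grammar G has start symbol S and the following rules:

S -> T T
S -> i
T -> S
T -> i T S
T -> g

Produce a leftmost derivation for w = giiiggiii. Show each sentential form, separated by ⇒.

S ⇒ TT ⇒ gT ⇒ giTS ⇒ giiTSS ⇒ giiiTSSS ⇒ giiiSSSS ⇒ giiiTTSSS ⇒ giiigTSSS ⇒ giiiggSSS ⇒ giiiggiSS ⇒ giiiggiiS ⇒ giiiggiii

S ⇒ TT   [S -> T T]
TT ⇒ gT   [T -> g]
gT ⇒ giTS   [T -> i T S]
giTS ⇒ giiTSS   [T -> i T S]
giiTSS ⇒ giiiTSSS   [T -> i T S]
giiiTSSS ⇒ giiiSSSS   [T -> S]
giiiSSSS ⇒ giiiTTSSS   [S -> T T]
giiiTTSSS ⇒ giiigTSSS   [T -> g]
giiigTSSS ⇒ giiiggSSS   [T -> g]
giiiggSSS ⇒ giiiggiSS   [S -> i]
giiiggiSS ⇒ giiiggiiS   [S -> i]
giiiggiiS ⇒ giiiggiii   [S -> i]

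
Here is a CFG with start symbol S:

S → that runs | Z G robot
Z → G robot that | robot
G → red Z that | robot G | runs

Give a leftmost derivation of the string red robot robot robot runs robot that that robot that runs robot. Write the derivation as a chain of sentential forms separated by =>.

S => Z G robot => G robot that G robot => red Z that robot that G robot => red G robot that that robot that G robot => red robot G robot that that robot that G robot => red robot robot G robot that that robot that G robot => red robot robot robot G robot that that robot that G robot => red robot robot robot runs robot that that robot that G robot => red robot robot robot runs robot that that robot that runs robot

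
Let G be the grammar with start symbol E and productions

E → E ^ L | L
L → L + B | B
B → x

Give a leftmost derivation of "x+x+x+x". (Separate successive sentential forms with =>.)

E => L => L+B => L+B+B => L+B+B+B => B+B+B+B => x+B+B+B => x+x+B+B => x+x+x+B => x+x+x+x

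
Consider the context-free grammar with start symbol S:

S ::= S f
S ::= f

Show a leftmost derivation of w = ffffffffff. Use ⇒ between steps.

S ⇒ Sf ⇒ Sff ⇒ Sfff ⇒ Sffff ⇒ Sfffff ⇒ Sffffff ⇒ Sfffffff ⇒ Sffffffff ⇒ Sfffffffff ⇒ ffffffffff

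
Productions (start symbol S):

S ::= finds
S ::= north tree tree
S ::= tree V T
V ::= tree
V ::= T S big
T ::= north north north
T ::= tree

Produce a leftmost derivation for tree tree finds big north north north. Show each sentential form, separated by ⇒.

S ⇒ tree V T ⇒ tree T S big T ⇒ tree tree S big T ⇒ tree tree finds big T ⇒ tree tree finds big north north north

S ⇒ tree V T   [S ::= tree V T]
tree V T ⇒ tree T S big T   [V ::= T S big]
tree T S big T ⇒ tree tree S big T   [T ::= tree]
tree tree S big T ⇒ tree tree finds big T   [S ::= finds]
tree tree finds big T ⇒ tree tree finds big north north north   [T ::= north north north]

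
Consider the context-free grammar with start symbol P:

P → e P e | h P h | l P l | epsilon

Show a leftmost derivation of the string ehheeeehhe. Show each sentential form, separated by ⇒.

P ⇒ ePe   [P → e P e]
ePe ⇒ ehPhe   [P → h P h]
ehPhe ⇒ ehhPhhe   [P → h P h]
ehhPhhe ⇒ ehhePehhe   [P → e P e]
ehhePehhe ⇒ ehheePeehhe   [P → e P e]
ehheePeehhe ⇒ ehheeeehhe   [P → epsilon]

P ⇒ ePe ⇒ ehPhe ⇒ ehhPhhe ⇒ ehhePehhe ⇒ ehheePeehhe ⇒ ehheeeehhe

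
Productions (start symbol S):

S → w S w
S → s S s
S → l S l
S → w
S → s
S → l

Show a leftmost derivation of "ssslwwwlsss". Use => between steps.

S => sSs   [S → s S s]
sSs => ssSss   [S → s S s]
ssSss => sssSsss   [S → s S s]
sssSsss => ssslSlsss   [S → l S l]
ssslSlsss => ssslwSwlsss   [S → w S w]
ssslwSwlsss => ssslwwwlsss   [S → w]

S => sSs => ssSss => sssSsss => ssslSlsss => ssslwSwlsss => ssslwwwlsss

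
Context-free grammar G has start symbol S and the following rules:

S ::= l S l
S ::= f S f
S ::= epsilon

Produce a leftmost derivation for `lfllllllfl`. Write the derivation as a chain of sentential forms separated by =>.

S => lSl   [S ::= l S l]
lSl => lfSfl   [S ::= f S f]
lfSfl => lflSlfl   [S ::= l S l]
lflSlfl => lfllSllfl   [S ::= l S l]
lfllSllfl => lflllSlllfl   [S ::= l S l]
lflllSlllfl => lfllllllfl   [S ::= epsilon]

S => lSl => lfSfl => lflSlfl => lfllSllfl => lflllSlllfl => lfllllllfl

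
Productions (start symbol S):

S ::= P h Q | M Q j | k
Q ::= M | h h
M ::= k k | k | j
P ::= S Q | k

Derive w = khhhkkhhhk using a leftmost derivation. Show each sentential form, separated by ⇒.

S ⇒ PhQ ⇒ SQhQ ⇒ PhQQhQ ⇒ SQhQQhQ ⇒ kQhQQhQ ⇒ khhhQQhQ ⇒ khhhMQhQ ⇒ khhhkkQhQ ⇒ khhhkkhhhQ ⇒ khhhkkhhhM ⇒ khhhkkhhhk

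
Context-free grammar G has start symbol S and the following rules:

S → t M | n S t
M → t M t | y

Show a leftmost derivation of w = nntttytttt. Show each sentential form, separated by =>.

S => nSt => nnStt => nntMtt => nnttMttt => nntttMtttt => nntttytttt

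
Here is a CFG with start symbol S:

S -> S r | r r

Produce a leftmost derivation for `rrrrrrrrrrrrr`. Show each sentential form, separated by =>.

S => Sr   [S -> S r]
Sr => Srr   [S -> S r]
Srr => Srrr   [S -> S r]
Srrr => Srrrr   [S -> S r]
Srrrr => Srrrrr   [S -> S r]
Srrrrr => Srrrrrr   [S -> S r]
Srrrrrr => Srrrrrrr   [S -> S r]
Srrrrrrr => Srrrrrrrr   [S -> S r]
Srrrrrrrr => Srrrrrrrrr   [S -> S r]
Srrrrrrrrr => Srrrrrrrrrr   [S -> S r]
Srrrrrrrrrr => Srrrrrrrrrrr   [S -> S r]
Srrrrrrrrrrr => rrrrrrrrrrrrr   [S -> r r]

S => Sr => Srr => Srrr => Srrrr => Srrrrr => Srrrrrr => Srrrrrrr => Srrrrrrrr => Srrrrrrrrr => Srrrrrrrrrr => Srrrrrrrrrrr => rrrrrrrrrrrrr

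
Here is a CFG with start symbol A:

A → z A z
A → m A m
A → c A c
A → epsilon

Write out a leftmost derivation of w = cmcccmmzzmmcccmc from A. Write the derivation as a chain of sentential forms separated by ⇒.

A ⇒ cAc   [A → c A c]
cAc ⇒ cmAmc   [A → m A m]
cmAmc ⇒ cmcAcmc   [A → c A c]
cmcAcmc ⇒ cmccAccmc   [A → c A c]
cmccAccmc ⇒ cmcccAcccmc   [A → c A c]
cmcccAcccmc ⇒ cmcccmAmcccmc   [A → m A m]
cmcccmAmcccmc ⇒ cmcccmmAmmcccmc   [A → m A m]
cmcccmmAmmcccmc ⇒ cmcccmmzAzmmcccmc   [A → z A z]
cmcccmmzAzmmcccmc ⇒ cmcccmmzzmmcccmc   [A → epsilon]

A⇒cAc⇒cmAmc⇒cmcAcmc⇒cmccAccmc⇒cmcccAcccmc⇒cmcccmAmcccmc⇒cmcccmmAmmcccmc⇒cmcccmmzAzmmcccmc⇒cmcccmmzzmmcccmc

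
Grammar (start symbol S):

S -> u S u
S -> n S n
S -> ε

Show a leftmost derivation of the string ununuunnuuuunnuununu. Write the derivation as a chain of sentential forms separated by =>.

S => uSu   [S -> u S u]
uSu => unSnu   [S -> n S n]
unSnu => unuSunu   [S -> u S u]
unuSunu => ununSnunu   [S -> n S n]
ununSnunu => ununuSununu   [S -> u S u]
ununuSununu => ununuuSuununu   [S -> u S u]
ununuuSuununu => ununuunSnuununu   [S -> n S n]
ununuunSnuununu => ununuunnSnnuununu   [S -> n S n]
ununuunnSnnuununu => ununuunnuSunnuununu   [S -> u S u]
ununuunnuSunnuununu => ununuunnuuSuunnuununu   [S -> u S u]
ununuunnuuSuunnuununu => ununuunnuuuunnuununu   [S -> ε]

S => uSu => unSnu => unuSunu => ununSnunu => ununuSununu => ununuuSuununu => ununuunSnuununu => ununuunnSnnuununu => ununuunnuSunnuununu => ununuunnuuSuunnuununu => ununuunnuuuunnuununu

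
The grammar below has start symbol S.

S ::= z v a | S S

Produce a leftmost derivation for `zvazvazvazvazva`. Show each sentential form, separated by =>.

S=>SS=>SSS=>SSSS=>zvaSSS=>zvaSSSS=>zvazvaSSS=>zvazvazvaSS=>zvazvazvazvaS=>zvazvazvazvazva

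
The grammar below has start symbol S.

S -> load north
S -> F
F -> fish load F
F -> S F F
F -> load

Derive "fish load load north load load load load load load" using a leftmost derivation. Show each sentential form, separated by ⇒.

S ⇒ F ⇒ fish load F ⇒ fish load S F F ⇒ fish load F F F ⇒ fish load S F F F F ⇒ fish load load north F F F F ⇒ fish load load north S F F F F F ⇒ fish load load north F F F F F F ⇒ fish load load north load F F F F F ⇒ fish load load north load load F F F F ⇒ fish load load north load load load F F F ⇒ fish load load north load load load load F F ⇒ fish load load north load load load load load F ⇒ fish load load north load load load load load load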